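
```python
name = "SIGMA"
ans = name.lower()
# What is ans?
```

Trace:
`name = "SIGMA"` → name = 'SIGMA'
`ans = name.lower()` → ans = 'sigma'
So ans = 'sigma'

Answer: 'sigma'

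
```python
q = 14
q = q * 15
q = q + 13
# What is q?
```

Trace:
`q = 14` → q = 14
`q = q * 15` → q = 210
`q = q + 13` → q = 223
So q = 223

Answer: 223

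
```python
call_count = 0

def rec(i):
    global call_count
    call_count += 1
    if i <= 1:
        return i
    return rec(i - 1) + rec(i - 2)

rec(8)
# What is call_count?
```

Calls(i) = 1 + Calls(i-1) + Calls(i-2); Calls(0)=Calls(1)=1. For i=8 this gives 67.

Answer: 67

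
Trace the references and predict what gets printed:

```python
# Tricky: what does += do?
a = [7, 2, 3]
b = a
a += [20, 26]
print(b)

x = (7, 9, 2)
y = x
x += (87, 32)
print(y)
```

Key concept: += behavior differs for mutable vs immutable.
Step by step:
`a = [7, 2, 3]` → a = [7, 2, 3]
`b = a` → b = [7, 2, 3] (same object as a)
`a += [20, 26]` → a = [7, 2, 3, 20, 26] (same object as b); b = [7, 2, 3, 20, 26] (same object as a)
`print(b)` → prints [7, 2, 3, 20, 26]
`x = (7, 9, 2)` → x = (7, 9, 2)
`y = x` → y = (7, 9, 2)
`x += (87, 32)` → x = (7, 9, 2, 87, 32)
`print(y)` → prints (7, 9, 2)

Answer:
[7, 2, 3, 20, 26]
(7, 9, 2)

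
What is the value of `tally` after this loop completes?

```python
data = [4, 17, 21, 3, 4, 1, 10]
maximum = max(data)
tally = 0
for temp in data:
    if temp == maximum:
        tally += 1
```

Count of max value 21 in [4, 17, 21, 3, 4, 1, 10]
`tally` takes the values: 0 → 1

Answer: 1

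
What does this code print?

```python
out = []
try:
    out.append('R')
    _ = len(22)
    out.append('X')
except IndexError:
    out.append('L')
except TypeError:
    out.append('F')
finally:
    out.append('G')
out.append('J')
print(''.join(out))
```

Execution trace: 'R' (try body) → 'F' (except TypeError) → 'G' (finally) → 'J' (after the try/except). Output: RFGJ

Answer: RFGJ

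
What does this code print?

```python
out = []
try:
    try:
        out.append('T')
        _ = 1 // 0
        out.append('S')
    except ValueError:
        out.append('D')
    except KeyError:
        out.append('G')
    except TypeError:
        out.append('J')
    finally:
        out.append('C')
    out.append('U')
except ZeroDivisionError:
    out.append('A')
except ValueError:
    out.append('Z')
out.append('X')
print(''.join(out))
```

Execution trace: 'T' (inner try body) → 'C' (inner finally) → 'A' (except ZeroDivisionError) → 'X' (after the try/except). Output: TCAX

Answer: TCAX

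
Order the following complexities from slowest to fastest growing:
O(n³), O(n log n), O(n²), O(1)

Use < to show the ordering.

Ordered by growth rate: O(1) < O(n log n) < O(n²) < O(n³)

Answer: O(1) < O(n log n) < O(n²) < O(n³)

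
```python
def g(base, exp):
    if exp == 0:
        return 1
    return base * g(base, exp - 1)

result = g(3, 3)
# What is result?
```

g(3, 3) = 3 * 3 * 3 = 27

Answer: 27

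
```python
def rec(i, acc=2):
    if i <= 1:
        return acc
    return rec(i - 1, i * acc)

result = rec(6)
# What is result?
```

Accumulator trace (n, acc): (6, 2) -> (5, 12) -> (4, 60) -> (3, 240) -> (2, 720) -> (1, 1440) -> return 1440

Answer: 1440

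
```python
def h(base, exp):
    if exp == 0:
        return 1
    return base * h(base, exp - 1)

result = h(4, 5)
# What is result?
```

h(4, 5) = 4 * 4 * 4 * 4 * 4 = 1024

Answer: 1024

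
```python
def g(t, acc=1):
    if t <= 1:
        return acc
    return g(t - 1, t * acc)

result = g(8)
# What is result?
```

Accumulator trace (n, acc): (8, 1) -> (7, 8) -> (6, 56) -> (5, 336) -> (4, 1680) -> (3, 6720) -> (2, 20160) -> (1, 40320) -> return 40320

Answer: 40320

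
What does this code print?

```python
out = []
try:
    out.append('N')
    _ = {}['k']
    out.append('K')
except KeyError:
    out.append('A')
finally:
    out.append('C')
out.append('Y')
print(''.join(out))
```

Execution trace: 'N' (try body) → 'A' (except KeyError) → 'C' (finally) → 'Y' (after the try/except). Output: NACY

Answer: NACY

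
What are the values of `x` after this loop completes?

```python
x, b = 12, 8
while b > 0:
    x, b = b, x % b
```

GCD of 12 and 8
`x` takes the values: 12 → 8 → 4

Answer: 4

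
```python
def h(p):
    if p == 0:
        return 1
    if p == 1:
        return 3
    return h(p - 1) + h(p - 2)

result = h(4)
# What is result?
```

Build up from base cases: h(0)=1, h(1)=3, h(2)=4, h(3)=7, h(4)=11

Answer: 11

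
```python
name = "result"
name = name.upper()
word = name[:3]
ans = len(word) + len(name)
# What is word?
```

Trace:
`name = "result"` → name = 'result'
`name = name.upper()` → name = 'RESULT'
`word = name[:3]` → word = 'RES'
`ans = len(word) + len(name)` → ans = 9
So word = 'RES'

Answer: 'RES'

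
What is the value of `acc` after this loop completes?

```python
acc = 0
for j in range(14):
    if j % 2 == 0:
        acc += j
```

Sum of even numbers 0 to 13
`acc` takes the values: 0 → 2 → 6 → 12 → 20 → 30 → 42

Answer: 42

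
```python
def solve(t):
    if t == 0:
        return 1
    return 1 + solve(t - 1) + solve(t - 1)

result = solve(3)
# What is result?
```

solve(t) = 1 + 2·solve(t-1), solve(0)=1. Closed form: (1+1)·2^3 - 1 = 15.

Answer: 15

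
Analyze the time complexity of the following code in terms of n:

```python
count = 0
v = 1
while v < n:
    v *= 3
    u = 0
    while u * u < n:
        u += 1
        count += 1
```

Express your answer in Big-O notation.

Each loop level contributes: log n × √n. Multiplying the contributions gives O(√n log n).

Answer: O(√n log n)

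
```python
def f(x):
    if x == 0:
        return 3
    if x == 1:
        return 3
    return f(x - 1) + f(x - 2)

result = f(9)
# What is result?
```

Build up from base cases: f(0)=3, f(1)=3, f(2)=6, f(3)=9, f(4)=15, f(5)=24, f(6)=39, ..., f(9)=165

Answer: 165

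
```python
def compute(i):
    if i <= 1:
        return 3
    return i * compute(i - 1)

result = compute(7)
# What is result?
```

compute(7) = 7 * 6 * 5 * 4 * 3 * 2 * 3 = 15120

Answer: 15120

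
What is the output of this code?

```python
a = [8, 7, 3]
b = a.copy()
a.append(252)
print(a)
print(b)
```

Key concept: list.copy() creates independent copy.
Step by step:
`a = [8, 7, 3]` → a = [8, 7, 3]
`b = a.copy()` → b = [8, 7, 3]
`a.append(252)` → a = [8, 7, 3, 252]
`print(a)` → prints [8, 7, 3, 252]
`print(b)` → prints [8, 7, 3]

Answer:
[8, 7, 3, 252]
[8, 7, 3]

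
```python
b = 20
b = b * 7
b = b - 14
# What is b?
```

Trace:
`b = 20` → b = 20
`b = b * 7` → b = 140
`b = b - 14` → b = 126
So b = 126

Answer: 126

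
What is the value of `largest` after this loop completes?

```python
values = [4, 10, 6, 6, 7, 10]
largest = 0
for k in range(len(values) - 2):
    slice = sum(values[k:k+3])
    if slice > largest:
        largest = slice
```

Max sum of 3-element window in [4, 10, 6, 6, 7, 10]
`largest` takes the values: 0 → 20 → 22 → 23

Answer: 23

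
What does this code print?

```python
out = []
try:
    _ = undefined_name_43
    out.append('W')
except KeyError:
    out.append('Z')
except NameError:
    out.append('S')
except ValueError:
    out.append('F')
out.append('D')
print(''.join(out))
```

Execution trace: 'S' (except NameError) → 'D' (after the try/except). Output: SD

Answer: SD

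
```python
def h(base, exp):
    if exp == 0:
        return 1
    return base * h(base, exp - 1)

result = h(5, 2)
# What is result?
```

h(5, 2) = 5 * 5 = 25

Answer: 25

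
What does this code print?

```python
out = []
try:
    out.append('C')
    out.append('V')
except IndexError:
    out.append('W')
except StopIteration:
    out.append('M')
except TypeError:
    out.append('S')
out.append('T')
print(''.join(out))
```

Execution trace: 'C' (try body) → 'V' (try body, no exception) → 'T' (after the try/except). Output: CVT

Answer: CVT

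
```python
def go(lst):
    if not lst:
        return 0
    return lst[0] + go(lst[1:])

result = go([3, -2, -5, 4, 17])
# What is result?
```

3 + (-2) + (-5) + 4 + 17 + 0 = 17

Answer: 17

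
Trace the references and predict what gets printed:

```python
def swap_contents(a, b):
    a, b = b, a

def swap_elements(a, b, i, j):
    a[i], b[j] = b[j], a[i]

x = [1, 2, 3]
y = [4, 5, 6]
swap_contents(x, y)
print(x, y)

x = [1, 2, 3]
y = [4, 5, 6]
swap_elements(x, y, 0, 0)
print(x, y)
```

Key concept: parameter rebinding vs mutation.
Step by step:
`x = [1, 2, 3]` → x = [1, 2, 3]
`y = [4, 5, 6]` → y = [4, 5, 6]
`swap_contents(x, y)` → no visible change to tracked variables
`print(x, y)` → prints [1, 2, 3] [4, 5, 6]
`x = [1, 2, 3]` → x = [1, 2, 3]
`y = [4, 5, 6]` → y = [4, 5, 6]
`swap_elements(x, y, 0, 0)` → x = [4, 2, 3]; y = [1, 5, 6]
`print(x, y)` → prints [4, 2, 3] [1, 5, 6]

Answer:
[1, 2, 3] [4, 5, 6]
[4, 2, 3] [1, 5, 6]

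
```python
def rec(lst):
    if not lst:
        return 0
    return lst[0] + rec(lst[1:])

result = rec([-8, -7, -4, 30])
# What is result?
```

(-8) + (-7) + (-4) + 30 + 0 = 11

Answer: 11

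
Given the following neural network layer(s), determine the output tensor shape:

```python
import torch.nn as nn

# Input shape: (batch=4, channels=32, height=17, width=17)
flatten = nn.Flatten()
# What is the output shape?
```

Input: (4, 32, 17, 17) -> Output: (4, 9248)

Answer: (4, 9248)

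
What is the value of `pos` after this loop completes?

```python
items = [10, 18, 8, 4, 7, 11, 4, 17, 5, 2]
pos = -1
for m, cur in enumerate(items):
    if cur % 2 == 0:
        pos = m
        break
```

First even number index in [10, 18, 8, 4, 7, 11, 4, 17, 5, 2]
`pos` takes the values: -1 → 0

Answer: 0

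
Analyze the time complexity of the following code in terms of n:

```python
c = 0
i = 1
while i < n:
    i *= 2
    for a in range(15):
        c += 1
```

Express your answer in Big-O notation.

Each loop level contributes: log n × 1. Multiplying the contributions gives O(log n).

Answer: O(log n)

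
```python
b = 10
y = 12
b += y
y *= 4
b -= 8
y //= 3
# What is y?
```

Trace:
`b = 10` → b = 10
`y = 12` → y = 12
`b += y` → b = 22
`y *= 4` → y = 48
`b -= 8` → b = 14
`y //= 3` → y = 16
So y = 16

Answer: 16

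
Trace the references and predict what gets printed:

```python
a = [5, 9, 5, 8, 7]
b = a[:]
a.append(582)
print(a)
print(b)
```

Key concept: slice [:] creates copy.
Step by step:
`a = [5, 9, 5, 8, 7]` → a = [5, 9, 5, 8, 7]
`b = a[:]` → b = [5, 9, 5, 8, 7]
`a.append(582)` → a = [5, 9, 5, 8, 7, 582]
`print(a)` → prints [5, 9, 5, 8, 7, 582]
`print(b)` → prints [5, 9, 5, 8, 7]

Answer:
[5, 9, 5, 8, 7, 582]
[5, 9, 5, 8, 7]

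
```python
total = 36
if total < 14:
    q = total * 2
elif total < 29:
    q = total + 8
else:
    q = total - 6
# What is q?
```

Trace:
`total = 36` → total = 36
`if total < 14: ...` → total < 14 is False, total < 29 is False, take else branch → q = 30
So q = 30

Answer: 30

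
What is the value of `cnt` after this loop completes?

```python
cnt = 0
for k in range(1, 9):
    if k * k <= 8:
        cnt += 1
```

Count numbers where k² ≤ 8
`cnt` takes the values: 0 → 1 → 2

Answer: 2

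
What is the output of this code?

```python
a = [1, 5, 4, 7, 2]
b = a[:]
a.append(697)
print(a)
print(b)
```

Key concept: slice [:] creates copy.
Step by step:
`a = [1, 5, 4, 7, 2]` → a = [1, 5, 4, 7, 2]
`b = a[:]` → b = [1, 5, 4, 7, 2]
`a.append(697)` → a = [1, 5, 4, 7, 2, 697]
`print(a)` → prints [1, 5, 4, 7, 2, 697]
`print(b)` → prints [1, 5, 4, 7, 2]

Answer:
[1, 5, 4, 7, 2, 697]
[1, 5, 4, 7, 2]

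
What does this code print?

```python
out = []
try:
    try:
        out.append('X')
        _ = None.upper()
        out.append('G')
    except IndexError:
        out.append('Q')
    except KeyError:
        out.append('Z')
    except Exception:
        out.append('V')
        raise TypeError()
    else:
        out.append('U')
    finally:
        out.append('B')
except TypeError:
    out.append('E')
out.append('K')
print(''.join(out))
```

Execution trace: 'X' (inner try body) → 'V' (inner except Exception) → 'B' (inner finally) → 'E' (outer except TypeError) → 'K' (after the try/except). Output: XVBEK

Answer: XVBEK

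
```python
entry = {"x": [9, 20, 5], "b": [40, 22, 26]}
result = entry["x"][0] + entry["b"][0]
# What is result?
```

Trace:
`entry = {"x": [9, 20, 5], "b": [40, 22, 26]}` → entry = {'x': [9, 20, 5], 'b': [40, 22, 26]}
`result = entry["x"][0] + entry["b"][0]` → result = 49
So result = 49

Answer: 49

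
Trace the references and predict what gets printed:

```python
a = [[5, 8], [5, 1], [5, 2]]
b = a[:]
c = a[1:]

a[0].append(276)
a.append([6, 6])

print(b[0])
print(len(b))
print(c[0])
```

Key concept: slice with nested mutation.
Step by step:
`a = [[5, 8], [5, 1], [5, 2]]` → a = [[5, 8], [5, 1], [5, 2]]
`b = a[:]` → b = [[5, 8], [5, 1], [5, 2]]
`c = a[1:]` → c = [[5, 1], [5, 2]]
`a[0].append(276)` → a = [[5, 8, 276], [5, 1], [5, 2]]; b = [[5, 8, 276], [5, 1], [5, 2]]
`a.append([6, 6])` → a = [[5, 8, 276], [5, 1], [5, 2], [6, 6]]
`print(b[0])` → prints [5, 8, 276]
`print(len(b))` → prints 3
`print(c[0])` → prints [5, 1]

Answer:
[5, 8, 276]
3
[5, 1]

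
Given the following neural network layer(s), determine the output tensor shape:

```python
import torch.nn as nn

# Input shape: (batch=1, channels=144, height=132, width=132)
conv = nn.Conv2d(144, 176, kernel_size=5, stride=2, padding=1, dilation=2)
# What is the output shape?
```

Input: (1, 144, 132, 132) -> Output: (1, 176, 63, 63)

Answer: (1, 176, 63, 63)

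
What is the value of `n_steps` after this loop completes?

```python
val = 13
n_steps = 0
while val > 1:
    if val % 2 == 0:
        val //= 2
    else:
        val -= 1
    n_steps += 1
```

Steps to reduce 13 to 1
`n_steps` takes the values: 0 → 1 → 2 → 3 → 4 → 5

Answer: 5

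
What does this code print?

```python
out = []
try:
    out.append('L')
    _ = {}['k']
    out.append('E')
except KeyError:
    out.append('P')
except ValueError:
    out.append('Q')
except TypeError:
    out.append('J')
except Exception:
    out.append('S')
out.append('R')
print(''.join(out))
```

Execution trace: 'L' (try body) → 'P' (except KeyError) → 'R' (after the try/except). Output: LPR

Answer: LPR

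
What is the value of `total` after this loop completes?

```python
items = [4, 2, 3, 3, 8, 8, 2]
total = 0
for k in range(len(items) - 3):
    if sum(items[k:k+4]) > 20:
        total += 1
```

Count windows with sum > 20
`total` takes the values: 0 → 1 → 2

Answer: 2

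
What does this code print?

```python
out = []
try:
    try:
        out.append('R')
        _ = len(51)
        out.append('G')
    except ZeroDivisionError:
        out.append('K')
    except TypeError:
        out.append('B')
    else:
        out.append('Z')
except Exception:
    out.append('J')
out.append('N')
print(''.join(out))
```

Execution trace: 'R' (inner try body) → 'B' (inner except TypeError) → 'N' (after the try/except). Output: RBN

Answer: RBN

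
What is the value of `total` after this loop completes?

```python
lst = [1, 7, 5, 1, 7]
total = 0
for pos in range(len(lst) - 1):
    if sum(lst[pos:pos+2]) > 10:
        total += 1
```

Count windows with sum > 10
`total` takes the values: 0 → 1

Answer: 1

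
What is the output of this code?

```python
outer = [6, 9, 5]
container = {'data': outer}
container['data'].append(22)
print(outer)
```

Key concept: dict holds reference to list.
Step by step:
`outer = [6, 9, 5]` → outer = [6, 9, 5]
`container = {'data': outer}` → container = {'data': [6, 9, 5]}
`container['data'].append(22)` → outer = [6, 9, 5, 22]; container = {'data': [6, 9, 5, 22]}
`print(outer)` → prints [6, 9, 5, 22]

Answer: [6, 9, 5, 22]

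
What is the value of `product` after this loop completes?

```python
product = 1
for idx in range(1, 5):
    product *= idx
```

4! = 24
`product` takes the values: 1 → 2 → 6 → 24

Answer: 24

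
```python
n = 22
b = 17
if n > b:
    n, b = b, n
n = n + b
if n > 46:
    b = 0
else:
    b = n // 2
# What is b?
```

Trace:
`n = 22` → n = 22
`b = 17` → b = 17
`if n > b: ...` → n > b is True → n = 17; b = 22
`n = n + b` → n = 39
`if n > 46: ...` → n > 46 is False, take else branch → b = 19
So b = 19

Answer: 19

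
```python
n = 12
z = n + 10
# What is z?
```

Trace:
`n = 12` → n = 12
`z = n + 10` → z = 22
So z = 22

Answer: 22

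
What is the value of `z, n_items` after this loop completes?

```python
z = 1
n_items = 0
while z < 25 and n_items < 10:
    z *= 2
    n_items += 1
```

Double until >= 25 or 10 iterations
`z, n_items` takes the values: (1, 0) → (2, 0) → (2, 1) → (4, 1) → (4, 2) → (8, 2) → (8, 3) → (16, 3) → (16, 4) → (32, 4) → (32, 5)

Answer: 32, 5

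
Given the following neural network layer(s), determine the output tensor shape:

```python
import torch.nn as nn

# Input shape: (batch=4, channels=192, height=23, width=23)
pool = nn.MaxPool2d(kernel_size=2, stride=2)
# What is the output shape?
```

Input: (4, 192, 23, 23) -> Output: (4, 192, 11, 11)

Answer: (4, 192, 11, 11)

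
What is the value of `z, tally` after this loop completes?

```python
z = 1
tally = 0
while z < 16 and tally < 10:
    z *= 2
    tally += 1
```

Double until >= 16 or 10 iterations
`z, tally` takes the values: (1, 0) → (2, 0) → (2, 1) → (4, 1) → (4, 2) → (8, 2) → (8, 3) → (16, 3) → (16, 4)

Answer: 16, 4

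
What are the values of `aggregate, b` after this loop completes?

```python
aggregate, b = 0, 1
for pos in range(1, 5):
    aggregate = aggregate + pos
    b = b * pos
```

Sum and factorial of 1 to 4
`aggregate, b` takes the values: (0, 1) → (1, 1) → (3, 1) → (3, 2) → (6, 2) → (6, 6) → (10, 6) → (10, 24)

Answer: 10, 24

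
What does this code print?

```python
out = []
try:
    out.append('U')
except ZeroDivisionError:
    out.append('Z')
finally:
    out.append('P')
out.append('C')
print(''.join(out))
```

Execution trace: 'U' (try body, no exception) → 'P' (finally) → 'C' (after the try/except). Output: UPC

Answer: UPC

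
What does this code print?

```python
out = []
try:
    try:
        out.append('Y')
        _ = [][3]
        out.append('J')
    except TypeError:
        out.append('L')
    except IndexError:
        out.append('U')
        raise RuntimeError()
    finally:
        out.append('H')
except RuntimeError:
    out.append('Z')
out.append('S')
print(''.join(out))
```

Execution trace: 'Y' (inner try body) → 'U' (inner except IndexError) → 'H' (inner finally) → 'Z' (outer except RuntimeError) → 'S' (after the try/except). Output: YUHZS

Answer: YUHZS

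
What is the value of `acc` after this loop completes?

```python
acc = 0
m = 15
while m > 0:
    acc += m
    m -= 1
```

Sum 15 down to 1
`acc` takes the values: 0 → 15 → 29 → 42 → 54 → 65 → 75 → 84 → 92 → 99 → 105 → 110 → 114 → 117 → 119 → 120

Answer: 120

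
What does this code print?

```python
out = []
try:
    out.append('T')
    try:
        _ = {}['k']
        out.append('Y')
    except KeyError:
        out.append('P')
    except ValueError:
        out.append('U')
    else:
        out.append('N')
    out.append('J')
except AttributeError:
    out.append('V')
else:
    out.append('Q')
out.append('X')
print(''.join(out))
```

Execution trace: 'T' (try body) → 'P' (inner except KeyError) → 'J' (try body, no exception) → 'Q' (else) → 'X' (after the try/except). Output: TPJQX

Answer: TPJQX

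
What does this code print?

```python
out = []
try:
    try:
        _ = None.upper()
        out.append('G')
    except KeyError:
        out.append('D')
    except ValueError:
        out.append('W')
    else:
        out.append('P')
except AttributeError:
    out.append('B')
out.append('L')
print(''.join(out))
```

Execution trace: 'B' (outer except AttributeError) → 'L' (after the try/except). Output: BL

Answer: BL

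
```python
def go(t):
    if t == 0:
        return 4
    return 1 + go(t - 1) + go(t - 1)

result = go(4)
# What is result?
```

go(t) = 1 + 2·go(t-1), go(0)=4. Closed form: (4+1)·2^4 - 1 = 79.

Answer: 79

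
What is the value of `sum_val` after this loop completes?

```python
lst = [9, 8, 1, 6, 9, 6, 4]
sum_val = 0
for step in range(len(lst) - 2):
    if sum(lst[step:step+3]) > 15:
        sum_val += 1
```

Count windows with sum > 15
`sum_val` takes the values: 0 → 1 → 2 → 3 → 4

Answer: 4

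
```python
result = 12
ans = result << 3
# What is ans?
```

Trace:
`result = 12` → result = 12
`ans = result << 3` → ans = 96
So ans = 96

Answer: 96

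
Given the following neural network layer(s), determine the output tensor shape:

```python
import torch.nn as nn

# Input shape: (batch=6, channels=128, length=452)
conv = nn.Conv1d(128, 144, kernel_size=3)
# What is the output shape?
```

Input: (6, 128, 452) -> Output: (6, 144, 450)

Answer: (6, 144, 450)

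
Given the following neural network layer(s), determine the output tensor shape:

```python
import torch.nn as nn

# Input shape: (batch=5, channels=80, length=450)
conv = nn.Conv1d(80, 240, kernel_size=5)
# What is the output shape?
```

Input: (5, 80, 450) -> Output: (5, 240, 446)

Answer: (5, 240, 446)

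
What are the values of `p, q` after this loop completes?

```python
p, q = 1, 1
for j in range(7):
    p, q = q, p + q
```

Fibonacci: after 7 iterations
`p, q` takes the values: (1, 1) → (1, 2) → (2, 3) → (3, 5) → (5, 8) → (8, 13) → (13, 21) → (21, 34)

Answer: 21, 34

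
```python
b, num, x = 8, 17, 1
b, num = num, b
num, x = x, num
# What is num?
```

Trace:
`b, num, x = 8, 17, 1` → b = 8; num = 17; x = 1
`b, num = num, b` → b = 17; num = 8
`num, x = x, num` → num = 1; x = 8
So num = 1

Answer: 1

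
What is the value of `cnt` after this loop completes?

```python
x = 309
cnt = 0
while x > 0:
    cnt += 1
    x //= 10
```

Count digits by repeated division by 10
`cnt` takes the values: 0 → 1 → 2 → 3

Answer: 3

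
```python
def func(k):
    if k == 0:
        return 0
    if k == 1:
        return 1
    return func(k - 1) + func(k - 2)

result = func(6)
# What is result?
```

Build up from base cases: func(0)=0, func(1)=1, func(2)=1, func(3)=2, func(4)=3, func(5)=5, func(6)=8

Answer: 8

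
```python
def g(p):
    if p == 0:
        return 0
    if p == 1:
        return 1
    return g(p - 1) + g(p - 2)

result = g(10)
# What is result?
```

Build up from base cases: g(0)=0, g(1)=1, g(2)=1, g(3)=2, g(4)=3, g(5)=5, g(6)=8, ..., g(10)=55

Answer: 55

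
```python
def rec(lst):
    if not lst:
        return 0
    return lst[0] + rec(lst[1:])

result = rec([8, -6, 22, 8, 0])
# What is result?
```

8 + (-6) + 22 + 8 + 0 + 0 = 32

Answer: 32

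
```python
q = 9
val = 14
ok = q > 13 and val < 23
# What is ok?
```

Trace:
`q = 9` → q = 9
`val = 14` → val = 14
`ok = q > 13 and val < 23` → ok = False
So ok = False

Answer: False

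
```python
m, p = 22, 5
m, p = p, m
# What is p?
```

Trace:
`m, p = 22, 5` → m = 22; p = 5
`m, p = p, m` → m = 5; p = 22
So p = 22

Answer: 22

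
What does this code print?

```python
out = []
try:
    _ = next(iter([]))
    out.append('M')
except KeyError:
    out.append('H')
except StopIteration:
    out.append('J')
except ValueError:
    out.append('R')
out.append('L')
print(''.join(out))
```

Execution trace: 'J' (except StopIteration) → 'L' (after the try/except). Output: JL

Answer: JL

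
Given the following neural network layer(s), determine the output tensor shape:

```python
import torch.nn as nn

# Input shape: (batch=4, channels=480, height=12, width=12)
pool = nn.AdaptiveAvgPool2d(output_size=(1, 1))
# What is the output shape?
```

Input: (4, 480, 12, 12) -> Output: (4, 480, 1, 1)

Answer: (4, 480, 1, 1)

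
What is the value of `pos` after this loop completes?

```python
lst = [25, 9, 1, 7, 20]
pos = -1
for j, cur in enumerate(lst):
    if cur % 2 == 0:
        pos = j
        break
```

First even number index in [25, 9, 1, 7, 20]
`pos` takes the values: -1 → 4

Answer: 4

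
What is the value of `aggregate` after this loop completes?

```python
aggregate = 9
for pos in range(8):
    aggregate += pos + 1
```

Start at 9, add 1 to 8 = 45
`aggregate` takes the values: 9 → 10 → 12 → 15 → 19 → 24 → 30 → 37 → 45

Answer: 45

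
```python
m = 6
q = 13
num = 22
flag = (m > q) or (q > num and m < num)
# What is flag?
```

Trace:
`m = 6` → m = 6
`q = 13` → q = 13
`num = 22` → num = 22
`flag = (m > q) or (q > num and m < num)` → flag = False
So flag = False

Answer: False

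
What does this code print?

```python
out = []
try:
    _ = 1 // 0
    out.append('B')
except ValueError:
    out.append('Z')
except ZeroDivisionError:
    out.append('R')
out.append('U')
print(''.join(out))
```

Execution trace: 'R' (except ZeroDivisionError) → 'U' (after the try/except). Output: RU

Answer: RU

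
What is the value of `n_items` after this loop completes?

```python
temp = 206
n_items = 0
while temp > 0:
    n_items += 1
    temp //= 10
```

Count digits by repeated division by 10
`n_items` takes the values: 0 → 1 → 2 → 3

Answer: 3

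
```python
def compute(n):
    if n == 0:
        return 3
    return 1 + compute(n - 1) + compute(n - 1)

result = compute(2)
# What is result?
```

compute(n) = 1 + 2·compute(n-1), compute(0)=3. Closed form: (3+1)·2^2 - 1 = 15.

Answer: 15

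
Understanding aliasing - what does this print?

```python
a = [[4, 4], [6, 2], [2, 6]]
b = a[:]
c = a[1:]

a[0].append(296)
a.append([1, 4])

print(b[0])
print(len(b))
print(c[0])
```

Key concept: slice with nested mutation.
Step by step:
`a = [[4, 4], [6, 2], [2, 6]]` → a = [[4, 4], [6, 2], [2, 6]]
`b = a[:]` → b = [[4, 4], [6, 2], [2, 6]]
`c = a[1:]` → c = [[6, 2], [2, 6]]
`a[0].append(296)` → a = [[4, 4, 296], [6, 2], [2, 6]]; b = [[4, 4, 296], [6, 2], [2, 6]]
`a.append([1, 4])` → a = [[4, 4, 296], [6, 2], [2, 6], [1, 4]]
`print(b[0])` → prints [4, 4, 296]
`print(len(b))` → prints 3
`print(c[0])` → prints [6, 2]

Answer:
[4, 4, 296]
3
[6, 2]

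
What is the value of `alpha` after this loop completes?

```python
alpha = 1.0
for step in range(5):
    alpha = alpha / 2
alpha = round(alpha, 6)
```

Halving LR 5 times: 1 / 2^5
`alpha` takes the values: 1.0 → 0.5 → 0.25 → 0.125 → 0.0625 → 0.03125

Answer: 0.03125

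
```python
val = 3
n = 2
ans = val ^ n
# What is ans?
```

Trace:
`val = 3` → val = 3
`n = 2` → n = 2
`ans = val ^ n` → ans = 1
So ans = 1

Answer: 1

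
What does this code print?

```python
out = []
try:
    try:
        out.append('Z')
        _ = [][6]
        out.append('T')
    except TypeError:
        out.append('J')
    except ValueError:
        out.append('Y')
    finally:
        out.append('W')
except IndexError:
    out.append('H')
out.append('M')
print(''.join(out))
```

Execution trace: 'Z' (try body) → 'W' (finally) → 'H' (outer except IndexError) → 'M' (after the try/except). Output: ZWHM

Answer: ZWHM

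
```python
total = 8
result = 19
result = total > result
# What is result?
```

Trace:
`total = 8` → total = 8
`result = 19` → result = 19
`result = total > result` → result = False
So result = False

Answer: False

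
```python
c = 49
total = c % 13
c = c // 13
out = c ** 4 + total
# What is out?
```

Trace:
`c = 49` → c = 49
`total = c % 13` → total = 10
`c = c // 13` → c = 3
`out = c ** 4 + total` → out = 91
So out = 91

Answer: 91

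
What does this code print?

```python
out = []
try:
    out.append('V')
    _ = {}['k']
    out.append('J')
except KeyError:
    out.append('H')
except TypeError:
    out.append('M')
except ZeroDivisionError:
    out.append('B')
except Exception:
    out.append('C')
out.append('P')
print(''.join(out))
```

Execution trace: 'V' (try body) → 'H' (except KeyError) → 'P' (after the try/except). Output: VHP

Answer: VHP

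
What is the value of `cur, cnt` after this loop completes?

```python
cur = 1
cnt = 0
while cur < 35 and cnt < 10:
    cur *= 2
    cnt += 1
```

Double until >= 35 or 10 iterations
`cur, cnt` takes the values: (1, 0) → (2, 0) → (2, 1) → (4, 1) → (4, 2) → (8, 2) → (8, 3) → (16, 3) → (16, 4) → (32, 4) → (32, 5) → (64, 5) → (64, 6)

Answer: 64, 6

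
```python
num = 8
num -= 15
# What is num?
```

Trace:
`num = 8` → num = 8
`num -= 15` → num = -7
So num = -7

Answer: -7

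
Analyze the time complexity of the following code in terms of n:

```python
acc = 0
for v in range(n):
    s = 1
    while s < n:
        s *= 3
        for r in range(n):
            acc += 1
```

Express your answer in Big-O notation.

Each loop level contributes: n × log n × n. Multiplying the contributions gives O(n^2 log n).

Answer: O(n^2 log n)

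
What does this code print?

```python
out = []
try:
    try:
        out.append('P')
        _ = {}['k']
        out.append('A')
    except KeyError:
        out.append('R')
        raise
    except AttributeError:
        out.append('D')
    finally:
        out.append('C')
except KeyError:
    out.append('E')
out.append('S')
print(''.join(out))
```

Execution trace: 'P' (inner try body) → 'R' (inner except KeyError) → 'C' (inner finally) → 'E' (outer except KeyError) → 'S' (after the try/except). Output: PRCES

Answer: PRCES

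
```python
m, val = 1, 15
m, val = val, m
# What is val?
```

Trace:
`m, val = 1, 15` → m = 1; val = 15
`m, val = val, m` → m = 15; val = 1
So val = 1

Answer: 1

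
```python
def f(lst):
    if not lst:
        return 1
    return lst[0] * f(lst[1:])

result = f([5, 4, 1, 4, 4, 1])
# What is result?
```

Product over [5, 4, 1, 4, 4, 1] = 5 * 4 * 1 * 4 * 4 * 1 = 320

Answer: 320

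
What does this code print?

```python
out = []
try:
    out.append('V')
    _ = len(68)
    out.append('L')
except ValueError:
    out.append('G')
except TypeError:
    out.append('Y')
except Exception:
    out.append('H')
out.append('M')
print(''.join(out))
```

Execution trace: 'V' (try body) → 'Y' (except TypeError) → 'M' (after the try/except). Output: VYM

Answer: VYM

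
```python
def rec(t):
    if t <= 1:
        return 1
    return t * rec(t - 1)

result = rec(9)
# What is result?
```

rec(9) = 9 * 8 * 7 * 6 * 5 * 4 * 3 * 2 * 1 = 362880

Answer: 362880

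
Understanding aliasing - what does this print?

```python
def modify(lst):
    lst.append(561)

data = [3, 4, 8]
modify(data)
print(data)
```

Key concept: function modifies passed list.
Step by step:
`data = [3, 4, 8]` → data = [3, 4, 8]
`modify(data)` → data = [3, 4, 8, 561]
`print(data)` → prints [3, 4, 8, 561]

Answer: [3, 4, 8, 561]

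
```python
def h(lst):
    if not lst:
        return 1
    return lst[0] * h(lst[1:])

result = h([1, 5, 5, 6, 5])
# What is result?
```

Product over [1, 5, 5, 6, 5] = 1 * 5 * 5 * 6 * 5 = 750

Answer: 750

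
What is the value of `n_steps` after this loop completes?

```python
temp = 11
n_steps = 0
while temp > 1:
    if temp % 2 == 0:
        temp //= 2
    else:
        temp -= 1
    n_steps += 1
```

Steps to reduce 11 to 1
`n_steps` takes the values: 0 → 1 → 2 → 3 → 4 → 5

Answer: 5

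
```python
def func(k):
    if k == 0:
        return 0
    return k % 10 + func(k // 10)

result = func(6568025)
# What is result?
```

Sum of digits of 6568025: 5 + 2 + 0 + 8 + 6 + 5 + 6 = 32

Answer: 32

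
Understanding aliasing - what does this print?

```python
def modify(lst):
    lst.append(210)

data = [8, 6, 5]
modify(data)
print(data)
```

Key concept: function modifies passed list.
Step by step:
`data = [8, 6, 5]` → data = [8, 6, 5]
`modify(data)` → data = [8, 6, 5, 210]
`print(data)` → prints [8, 6, 5, 210]

Answer: [8, 6, 5, 210]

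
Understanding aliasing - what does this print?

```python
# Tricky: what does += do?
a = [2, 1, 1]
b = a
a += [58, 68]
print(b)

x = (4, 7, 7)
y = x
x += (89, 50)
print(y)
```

Key concept: += behavior differs for mutable vs immutable.
Step by step:
`a = [2, 1, 1]` → a = [2, 1, 1]
`b = a` → b = [2, 1, 1] (same object as a)
`a += [58, 68]` → a = [2, 1, 1, 58, 68] (same object as b); b = [2, 1, 1, 58, 68] (same object as a)
`print(b)` → prints [2, 1, 1, 58, 68]
`x = (4, 7, 7)` → x = (4, 7, 7)
`y = x` → y = (4, 7, 7)
`x += (89, 50)` → x = (4, 7, 7, 89, 50)
`print(y)` → prints (4, 7, 7)

Answer:
[2, 1, 1, 58, 68]
(4, 7, 7)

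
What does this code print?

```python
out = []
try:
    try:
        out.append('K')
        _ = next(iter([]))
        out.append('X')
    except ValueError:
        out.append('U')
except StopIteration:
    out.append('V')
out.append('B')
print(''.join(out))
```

Execution trace: 'K' (try body) → 'V' (outer except StopIteration) → 'B' (after the try/except). Output: KVB

Answer: KVB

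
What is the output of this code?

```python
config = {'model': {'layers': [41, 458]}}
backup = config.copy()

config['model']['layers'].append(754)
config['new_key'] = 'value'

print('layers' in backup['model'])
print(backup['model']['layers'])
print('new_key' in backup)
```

Key concept: shallow copy gotcha with nested dict.
Step by step:
`config = {'model': {'layers': [41, 458]}}` → config = {'model': {'layers': [41, 458]}}
`backup = config.copy()` → backup = {'model': {'layers': [41, 458]}}
`config['model']['layers'].append(754)` → config = {'model': {'layers': [41, 458, 754]}}; backup = {'model': {'layers': [41, 458, 754]}}
`config['new_key'] = 'value'` → config = {'model': {'layers': [41, 458, 754]}, 'new_key': 'value'}
`print('layers' in backup['model'])` → prints True
`print(backup['model']['layers'])` → prints [41, 458, 754]
`print('new_key' in backup)` → prints False

Answer:
True
[41, 458, 754]
False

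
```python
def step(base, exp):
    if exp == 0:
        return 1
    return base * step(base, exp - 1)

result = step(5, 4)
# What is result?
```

step(5, 4) = 5 * 5 * 5 * 5 = 625

Answer: 625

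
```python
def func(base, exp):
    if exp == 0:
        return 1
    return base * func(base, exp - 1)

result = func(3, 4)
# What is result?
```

func(3, 4) = 3 * 3 * 3 * 3 = 81

Answer: 81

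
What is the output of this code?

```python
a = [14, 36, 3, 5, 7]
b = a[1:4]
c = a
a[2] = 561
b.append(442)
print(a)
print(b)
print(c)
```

Key concept: slice vs alias.
Step by step:
`a = [14, 36, 3, 5, 7]` → a = [14, 36, 3, 5, 7]
`b = a[1:4]` → b = [36, 3, 5]
`c = a` → c = [14, 36, 3, 5, 7] (same object as a)
`a[2] = 561` → a = [14, 36, 561, 5, 7] (same object as c); c = [14, 36, 561, 5, 7] (same object as a)
`b.append(442)` → b = [36, 3, 5, 442]
`print(a)` → prints [14, 36, 561, 5, 7]
`print(b)` → prints [36, 3, 5, 442]
`print(c)` → prints [14, 36, 561, 5, 7]

Answer:
[14, 36, 561, 5, 7]
[36, 3, 5, 442]
[14, 36, 561, 5, 7]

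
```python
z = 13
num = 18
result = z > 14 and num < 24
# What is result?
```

Trace:
`z = 13` → z = 13
`num = 18` → num = 18
`result = z > 14 and num < 24` → result = False
So result = False

Answer: False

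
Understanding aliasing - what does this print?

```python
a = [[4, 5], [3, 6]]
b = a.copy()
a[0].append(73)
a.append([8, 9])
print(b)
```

Key concept: shallow copy with nested lists.
Step by step:
`a = [[4, 5], [3, 6]]` → a = [[4, 5], [3, 6]]
`b = a.copy()` → b = [[4, 5], [3, 6]]
`a[0].append(73)` → a = [[4, 5, 73], [3, 6]]; b = [[4, 5, 73], [3, 6]]
`a.append([8, 9])` → a = [[4, 5, 73], [3, 6], [8, 9]]
`print(b)` → prints [[4, 5, 73], [3, 6]]

Answer: [[4, 5, 73], [3, 6]]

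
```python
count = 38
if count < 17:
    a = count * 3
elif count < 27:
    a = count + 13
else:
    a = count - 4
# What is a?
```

Trace:
`count = 38` → count = 38
`if count < 17: ...` → count < 17 is False, count < 27 is False, take else branch → a = 34
So a = 34

Answer: 34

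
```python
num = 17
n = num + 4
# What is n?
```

Trace:
`num = 17` → num = 17
`n = num + 4` → n = 21
So n = 21

Answer: 21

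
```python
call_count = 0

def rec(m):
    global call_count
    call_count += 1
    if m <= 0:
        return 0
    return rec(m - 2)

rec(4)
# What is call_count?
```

Linear recursion stepping by 2: 3 calls from m=4 down to ≤0.

Answer: 3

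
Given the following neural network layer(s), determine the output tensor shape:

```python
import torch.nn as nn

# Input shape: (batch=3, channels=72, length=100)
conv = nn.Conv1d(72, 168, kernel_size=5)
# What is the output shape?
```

Input: (3, 72, 100) -> Output: (3, 168, 96)

Answer: (3, 168, 96)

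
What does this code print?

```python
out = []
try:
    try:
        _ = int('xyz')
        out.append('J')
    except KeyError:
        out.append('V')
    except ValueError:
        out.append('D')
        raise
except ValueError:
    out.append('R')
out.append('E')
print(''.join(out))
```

Execution trace: 'D' (inner except ValueError) → 'R' (outer except ValueError) → 'E' (after the try/except). Output: DRE

Answer: DRE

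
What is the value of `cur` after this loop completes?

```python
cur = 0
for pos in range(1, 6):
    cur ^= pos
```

XOR of 1 to 5
`cur` takes the values: 0 → 1 → 3 → 0 → 4 → 1

Answer: 1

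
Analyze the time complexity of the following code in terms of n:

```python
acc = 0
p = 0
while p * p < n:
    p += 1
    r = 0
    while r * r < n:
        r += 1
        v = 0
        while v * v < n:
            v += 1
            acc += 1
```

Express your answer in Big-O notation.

Each loop level contributes: √n × √n × √n. Multiplying the contributions gives O(n√n).

Answer: O(n√n)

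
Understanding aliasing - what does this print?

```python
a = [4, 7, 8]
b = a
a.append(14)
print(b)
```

Key concept: basic list aliasing.
Step by step:
`a = [4, 7, 8]` → a = [4, 7, 8]
`b = a` → b = [4, 7, 8] (same object as a)
`a.append(14)` → a = [4, 7, 8, 14] (same object as b); b = [4, 7, 8, 14] (same object as a)
`print(b)` → prints [4, 7, 8, 14]

Answer: [4, 7, 8, 14]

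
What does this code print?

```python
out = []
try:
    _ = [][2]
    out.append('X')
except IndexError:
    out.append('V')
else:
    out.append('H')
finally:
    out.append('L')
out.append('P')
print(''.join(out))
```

Execution trace: 'V' (except IndexError) → 'L' (finally) → 'P' (after the try/except). Output: VLP

Answer: VLP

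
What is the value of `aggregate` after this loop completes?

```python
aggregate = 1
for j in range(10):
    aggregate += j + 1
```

Start at 1, add 1 to 10 = 56
`aggregate` takes the values: 1 → 2 → 4 → 7 → 11 → 16 → 22 → 29 → 37 → 46 → 56

Answer: 56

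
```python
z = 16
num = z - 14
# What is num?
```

Trace:
`z = 16` → z = 16
`num = z - 14` → num = 2
So num = 2

Answer: 2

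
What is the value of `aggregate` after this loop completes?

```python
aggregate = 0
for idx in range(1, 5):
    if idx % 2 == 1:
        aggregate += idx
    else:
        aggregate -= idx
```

Add odd, subtract even
`aggregate` takes the values: 0 → 1 → -1 → 2 → -2

Answer: -2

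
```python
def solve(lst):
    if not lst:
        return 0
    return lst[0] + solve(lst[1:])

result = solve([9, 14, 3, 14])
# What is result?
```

9 + 14 + 3 + 14 + 0 = 40

Answer: 40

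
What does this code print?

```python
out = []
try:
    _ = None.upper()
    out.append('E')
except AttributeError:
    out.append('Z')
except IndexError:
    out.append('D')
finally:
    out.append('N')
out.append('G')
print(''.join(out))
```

Execution trace: 'Z' (except AttributeError) → 'N' (finally) → 'G' (after the try/except). Output: ZNG

Answer: ZNG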